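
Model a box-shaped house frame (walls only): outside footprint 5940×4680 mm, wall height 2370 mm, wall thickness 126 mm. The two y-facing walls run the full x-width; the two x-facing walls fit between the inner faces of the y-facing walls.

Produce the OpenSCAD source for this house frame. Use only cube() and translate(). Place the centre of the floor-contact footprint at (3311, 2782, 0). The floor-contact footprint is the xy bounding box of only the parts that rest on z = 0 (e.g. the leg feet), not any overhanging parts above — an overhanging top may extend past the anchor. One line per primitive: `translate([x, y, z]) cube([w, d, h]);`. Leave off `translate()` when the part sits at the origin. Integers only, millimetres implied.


translate([341, 442, 0]) cube([5940, 126, 2370]);
translate([341, 4996, 0]) cube([5940, 126, 2370]);
translate([341, 568, 0]) cube([126, 4428, 2370]);
translate([6155, 568, 0]) cube([126, 4428, 2370]);


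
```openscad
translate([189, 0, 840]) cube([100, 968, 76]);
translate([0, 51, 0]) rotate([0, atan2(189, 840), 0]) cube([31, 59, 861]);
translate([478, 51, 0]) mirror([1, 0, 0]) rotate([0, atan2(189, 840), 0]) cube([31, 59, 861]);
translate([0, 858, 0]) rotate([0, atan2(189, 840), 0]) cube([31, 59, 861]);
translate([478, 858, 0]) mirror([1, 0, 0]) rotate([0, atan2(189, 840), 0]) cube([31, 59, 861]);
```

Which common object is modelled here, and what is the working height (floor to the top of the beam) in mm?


A sawhorse. The overall height is 916 mm.

A beam across two mirrored pairs of raked legs — a sawhorse. The beam's underside is at z = 840 (matching the legs' vertical rise in atan2(189, 840)) and the beam is 76 mm tall, so its top is at 840 + 76 = 916 mm. The raked legs top out at the beam's underside, so that is the highest point.


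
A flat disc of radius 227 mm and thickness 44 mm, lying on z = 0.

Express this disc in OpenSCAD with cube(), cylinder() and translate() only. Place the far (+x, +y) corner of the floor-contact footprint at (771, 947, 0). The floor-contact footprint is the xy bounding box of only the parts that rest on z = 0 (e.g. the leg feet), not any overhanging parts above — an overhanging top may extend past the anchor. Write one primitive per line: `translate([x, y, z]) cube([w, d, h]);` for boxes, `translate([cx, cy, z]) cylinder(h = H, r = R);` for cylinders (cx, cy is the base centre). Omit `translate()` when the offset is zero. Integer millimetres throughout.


translate([544, 720, 0]) cylinder(h = 44, r = 227);


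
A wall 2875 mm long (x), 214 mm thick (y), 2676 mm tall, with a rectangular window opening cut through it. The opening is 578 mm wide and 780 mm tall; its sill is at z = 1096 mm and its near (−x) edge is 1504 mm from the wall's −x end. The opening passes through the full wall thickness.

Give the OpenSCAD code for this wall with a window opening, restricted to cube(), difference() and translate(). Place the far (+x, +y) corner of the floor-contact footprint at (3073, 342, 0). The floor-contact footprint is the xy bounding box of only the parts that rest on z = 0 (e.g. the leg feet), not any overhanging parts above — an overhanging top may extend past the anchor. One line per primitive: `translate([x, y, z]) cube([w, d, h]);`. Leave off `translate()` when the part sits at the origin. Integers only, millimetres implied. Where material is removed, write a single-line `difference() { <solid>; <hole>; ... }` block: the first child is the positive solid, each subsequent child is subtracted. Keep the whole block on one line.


difference() { translate([198, 128, 0]) cube([2875, 214, 2676]); translate([1702, 128, 1096]) cube([578, 214, 780]); }


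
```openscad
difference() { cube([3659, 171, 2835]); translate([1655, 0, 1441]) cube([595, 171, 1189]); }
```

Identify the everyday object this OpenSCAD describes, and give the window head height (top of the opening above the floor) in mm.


A wall with a window opening. The window head height is 2630 mm.

A wall with a rectangular opening subtracted — a window. Sill at z = 1441, opening 1189 mm tall, so the head is at 1441 + 1189 = 2630 mm.


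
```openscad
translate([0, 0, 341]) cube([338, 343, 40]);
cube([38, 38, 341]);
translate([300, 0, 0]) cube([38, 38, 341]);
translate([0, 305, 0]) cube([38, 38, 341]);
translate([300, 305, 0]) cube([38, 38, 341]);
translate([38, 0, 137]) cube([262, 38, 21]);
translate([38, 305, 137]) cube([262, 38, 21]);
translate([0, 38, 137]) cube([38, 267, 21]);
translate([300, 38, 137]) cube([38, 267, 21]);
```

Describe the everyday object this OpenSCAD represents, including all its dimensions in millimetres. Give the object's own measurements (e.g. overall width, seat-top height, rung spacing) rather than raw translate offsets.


A four-legged stool. The seat is a 338×343×40 mm slab whose top surface is at z = 381 mm; four square legs, each 38×38 mm in cross-section, run from the floor (z = 0) to the underside of the seat, each flush with a corner of the seat. Four stretchers, 38 mm wide and 21 mm tall, connect adjacent legs with their undersides at z = 137 mm, each running between the inner faces of the legs it joins and aligned with the legs' outer faces on the other axis.


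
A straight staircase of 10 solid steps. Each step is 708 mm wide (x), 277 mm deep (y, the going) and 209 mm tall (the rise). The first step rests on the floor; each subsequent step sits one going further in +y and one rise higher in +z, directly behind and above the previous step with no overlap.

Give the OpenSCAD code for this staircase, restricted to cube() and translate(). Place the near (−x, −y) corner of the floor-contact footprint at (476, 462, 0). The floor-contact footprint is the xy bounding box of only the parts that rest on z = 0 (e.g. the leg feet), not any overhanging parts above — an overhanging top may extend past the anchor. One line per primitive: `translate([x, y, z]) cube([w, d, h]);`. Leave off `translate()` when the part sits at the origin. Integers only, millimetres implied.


translate([476, 462, 0]) cube([708, 277, 209]);
translate([476, 739, 209]) cube([708, 277, 209]);
translate([476, 1016, 418]) cube([708, 277, 209]);
translate([476, 1293, 627]) cube([708, 277, 209]);
translate([476, 1570, 836]) cube([708, 277, 209]);
translate([476, 1847, 1045]) cube([708, 277, 209]);
translate([476, 2124, 1254]) cube([708, 277, 209]);
translate([476, 2401, 1463]) cube([708, 277, 209]);
translate([476, 2678, 1672]) cube([708, 277, 209]);
translate([476, 2955, 1881]) cube([708, 277, 209]);


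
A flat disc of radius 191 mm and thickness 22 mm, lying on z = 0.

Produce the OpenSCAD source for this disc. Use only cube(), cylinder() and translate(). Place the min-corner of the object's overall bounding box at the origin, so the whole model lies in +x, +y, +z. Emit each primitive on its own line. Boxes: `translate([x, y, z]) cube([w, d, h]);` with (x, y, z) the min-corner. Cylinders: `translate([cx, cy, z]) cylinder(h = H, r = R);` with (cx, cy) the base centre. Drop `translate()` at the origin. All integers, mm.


translate([191, 191, 0]) cylinder(h = 22, r = 191);


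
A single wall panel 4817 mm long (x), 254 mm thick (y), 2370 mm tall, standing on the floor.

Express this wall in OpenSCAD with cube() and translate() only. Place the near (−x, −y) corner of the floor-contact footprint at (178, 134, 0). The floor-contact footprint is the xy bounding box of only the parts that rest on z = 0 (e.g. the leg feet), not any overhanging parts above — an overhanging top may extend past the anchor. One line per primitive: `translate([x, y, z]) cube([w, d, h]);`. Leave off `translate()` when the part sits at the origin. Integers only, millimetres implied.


translate([178, 134, 0]) cube([4817, 254, 2370]);


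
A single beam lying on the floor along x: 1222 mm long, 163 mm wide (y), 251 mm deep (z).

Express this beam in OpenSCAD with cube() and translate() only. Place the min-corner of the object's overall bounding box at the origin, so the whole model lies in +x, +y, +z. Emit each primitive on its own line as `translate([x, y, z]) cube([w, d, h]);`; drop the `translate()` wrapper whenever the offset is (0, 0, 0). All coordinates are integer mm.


cube([1222, 163, 251]);


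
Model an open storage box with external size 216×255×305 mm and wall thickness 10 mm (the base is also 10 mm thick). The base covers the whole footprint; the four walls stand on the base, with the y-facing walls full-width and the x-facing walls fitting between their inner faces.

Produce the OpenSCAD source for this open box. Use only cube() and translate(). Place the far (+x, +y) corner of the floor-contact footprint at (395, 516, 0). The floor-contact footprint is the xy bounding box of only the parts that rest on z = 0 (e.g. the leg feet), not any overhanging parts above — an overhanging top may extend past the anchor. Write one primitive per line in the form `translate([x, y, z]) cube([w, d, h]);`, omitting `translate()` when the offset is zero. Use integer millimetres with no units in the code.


translate([179, 261, 0]) cube([216, 255, 10]);
translate([179, 261, 10]) cube([216, 10, 295]);
translate([179, 506, 10]) cube([216, 10, 295]);
translate([179, 271, 10]) cube([10, 235, 295]);
translate([385, 271, 10]) cube([10, 235, 295]);


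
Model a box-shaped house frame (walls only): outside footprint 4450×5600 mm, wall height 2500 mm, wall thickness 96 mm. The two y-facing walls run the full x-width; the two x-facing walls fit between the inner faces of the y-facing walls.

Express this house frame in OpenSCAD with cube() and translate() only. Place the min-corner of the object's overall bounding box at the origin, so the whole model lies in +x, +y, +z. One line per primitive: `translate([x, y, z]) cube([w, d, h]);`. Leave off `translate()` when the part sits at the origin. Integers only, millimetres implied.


cube([4450, 96, 2500]);
translate([0, 5504, 0]) cube([4450, 96, 2500]);
translate([0, 96, 0]) cube([96, 5408, 2500]);
translate([4354, 96, 0]) cube([96, 5408, 2500]);


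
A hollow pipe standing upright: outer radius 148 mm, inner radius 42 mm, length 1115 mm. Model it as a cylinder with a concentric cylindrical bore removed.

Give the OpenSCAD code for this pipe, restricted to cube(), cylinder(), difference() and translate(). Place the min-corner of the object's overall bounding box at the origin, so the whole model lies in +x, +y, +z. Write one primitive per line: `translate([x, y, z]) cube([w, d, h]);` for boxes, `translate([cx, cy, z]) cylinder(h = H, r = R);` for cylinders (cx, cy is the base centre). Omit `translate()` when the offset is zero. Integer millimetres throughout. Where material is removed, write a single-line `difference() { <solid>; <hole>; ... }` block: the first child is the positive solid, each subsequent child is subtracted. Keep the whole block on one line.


difference() { translate([148, 148, 0]) cylinder(h = 1115, r = 148); translate([148, 148, 0]) cylinder(h = 1115, r = 42); }


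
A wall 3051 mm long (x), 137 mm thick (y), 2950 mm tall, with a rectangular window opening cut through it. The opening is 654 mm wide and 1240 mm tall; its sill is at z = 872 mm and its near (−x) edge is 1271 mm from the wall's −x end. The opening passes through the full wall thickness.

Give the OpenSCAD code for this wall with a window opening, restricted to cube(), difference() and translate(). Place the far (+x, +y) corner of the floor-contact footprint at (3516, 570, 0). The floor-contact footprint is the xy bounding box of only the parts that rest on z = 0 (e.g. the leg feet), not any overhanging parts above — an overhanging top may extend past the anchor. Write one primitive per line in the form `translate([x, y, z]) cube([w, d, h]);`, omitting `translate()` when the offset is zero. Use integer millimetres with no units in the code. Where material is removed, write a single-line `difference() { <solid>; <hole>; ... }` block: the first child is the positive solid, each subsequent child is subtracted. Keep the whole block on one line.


difference() { translate([465, 433, 0]) cube([3051, 137, 2950]); translate([1736, 433, 872]) cube([654, 137, 1240]); }


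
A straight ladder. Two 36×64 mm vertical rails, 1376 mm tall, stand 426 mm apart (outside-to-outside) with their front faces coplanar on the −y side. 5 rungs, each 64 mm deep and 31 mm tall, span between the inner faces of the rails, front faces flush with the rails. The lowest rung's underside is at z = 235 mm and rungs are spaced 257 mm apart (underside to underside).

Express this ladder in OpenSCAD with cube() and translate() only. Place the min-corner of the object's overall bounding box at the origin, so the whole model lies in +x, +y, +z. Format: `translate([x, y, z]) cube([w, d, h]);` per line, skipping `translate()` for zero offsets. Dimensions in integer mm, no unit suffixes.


cube([36, 64, 1376]);
translate([390, 0, 0]) cube([36, 64, 1376]);
translate([36, 0, 235]) cube([354, 64, 31]);
translate([36, 0, 492]) cube([354, 64, 31]);
translate([36, 0, 749]) cube([354, 64, 31]);
translate([36, 0, 1006]) cube([354, 64, 31]);
translate([36, 0, 1263]) cube([354, 64, 31]);


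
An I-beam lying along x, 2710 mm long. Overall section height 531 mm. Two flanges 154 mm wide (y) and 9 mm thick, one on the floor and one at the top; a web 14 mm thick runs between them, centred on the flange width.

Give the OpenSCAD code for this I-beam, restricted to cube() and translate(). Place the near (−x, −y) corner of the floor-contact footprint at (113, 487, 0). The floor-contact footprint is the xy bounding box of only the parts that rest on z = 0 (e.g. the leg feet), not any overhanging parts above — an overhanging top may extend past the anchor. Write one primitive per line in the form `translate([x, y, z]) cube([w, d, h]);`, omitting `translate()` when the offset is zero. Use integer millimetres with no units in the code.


translate([113, 487, 0]) cube([2710, 154, 9]);
translate([113, 557, 9]) cube([2710, 14, 513]);
translate([113, 487, 522]) cube([2710, 154, 9]);


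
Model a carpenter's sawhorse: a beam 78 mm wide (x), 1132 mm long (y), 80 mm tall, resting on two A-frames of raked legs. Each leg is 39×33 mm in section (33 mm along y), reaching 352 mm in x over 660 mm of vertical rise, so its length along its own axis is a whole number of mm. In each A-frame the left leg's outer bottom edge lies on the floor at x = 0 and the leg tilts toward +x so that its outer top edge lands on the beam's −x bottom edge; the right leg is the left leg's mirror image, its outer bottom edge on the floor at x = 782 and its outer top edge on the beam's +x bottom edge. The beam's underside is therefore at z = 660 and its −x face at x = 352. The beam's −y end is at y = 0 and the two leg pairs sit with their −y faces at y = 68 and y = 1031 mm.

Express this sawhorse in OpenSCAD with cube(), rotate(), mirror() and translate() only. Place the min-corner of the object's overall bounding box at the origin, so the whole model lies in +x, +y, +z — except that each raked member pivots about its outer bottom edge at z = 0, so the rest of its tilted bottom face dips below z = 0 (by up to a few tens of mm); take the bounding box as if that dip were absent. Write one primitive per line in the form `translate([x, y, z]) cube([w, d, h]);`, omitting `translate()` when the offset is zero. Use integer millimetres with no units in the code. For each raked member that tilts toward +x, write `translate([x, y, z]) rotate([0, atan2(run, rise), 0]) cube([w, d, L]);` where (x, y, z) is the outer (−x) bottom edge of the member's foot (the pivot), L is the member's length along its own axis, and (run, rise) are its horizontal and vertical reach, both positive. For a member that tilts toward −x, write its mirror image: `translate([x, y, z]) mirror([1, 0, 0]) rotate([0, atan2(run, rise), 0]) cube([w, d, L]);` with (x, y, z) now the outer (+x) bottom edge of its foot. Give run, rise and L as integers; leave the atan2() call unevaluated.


translate([352, 0, 660]) cube([78, 1132, 80]);
translate([0, 68, 0]) rotate([0, atan2(352, 660), 0]) cube([39, 33, 748]);
translate([782, 68, 0]) mirror([1, 0, 0]) rotate([0, atan2(352, 660), 0]) cube([39, 33, 748]);
translate([0, 1031, 0]) rotate([0, atan2(352, 660), 0]) cube([39, 33, 748]);
translate([782, 1031, 0]) mirror([1, 0, 0]) rotate([0, atan2(352, 660), 0]) cube([39, 33, 748]);


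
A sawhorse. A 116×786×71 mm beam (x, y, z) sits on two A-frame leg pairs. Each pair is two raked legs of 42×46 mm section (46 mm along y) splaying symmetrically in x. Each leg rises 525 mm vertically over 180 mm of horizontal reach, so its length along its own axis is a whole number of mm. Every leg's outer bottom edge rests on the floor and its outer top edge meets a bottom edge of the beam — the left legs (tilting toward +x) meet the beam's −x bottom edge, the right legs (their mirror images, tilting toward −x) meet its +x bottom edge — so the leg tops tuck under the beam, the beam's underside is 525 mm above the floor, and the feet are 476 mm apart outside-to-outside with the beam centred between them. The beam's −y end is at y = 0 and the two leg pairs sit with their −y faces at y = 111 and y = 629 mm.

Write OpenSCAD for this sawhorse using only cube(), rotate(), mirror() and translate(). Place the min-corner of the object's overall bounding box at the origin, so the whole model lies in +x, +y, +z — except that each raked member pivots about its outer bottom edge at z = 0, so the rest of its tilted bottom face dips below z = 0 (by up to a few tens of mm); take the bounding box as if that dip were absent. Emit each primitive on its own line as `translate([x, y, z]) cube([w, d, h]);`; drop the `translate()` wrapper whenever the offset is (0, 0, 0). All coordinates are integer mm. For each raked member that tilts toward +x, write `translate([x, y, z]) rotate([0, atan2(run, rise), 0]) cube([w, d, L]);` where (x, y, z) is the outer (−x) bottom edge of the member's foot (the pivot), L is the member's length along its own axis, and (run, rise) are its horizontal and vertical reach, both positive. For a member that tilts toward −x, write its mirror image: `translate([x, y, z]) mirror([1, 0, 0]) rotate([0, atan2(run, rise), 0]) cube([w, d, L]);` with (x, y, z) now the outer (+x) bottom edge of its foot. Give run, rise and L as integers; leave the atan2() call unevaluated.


translate([180, 0, 525]) cube([116, 786, 71]);
translate([0, 111, 0]) rotate([0, atan2(180, 525), 0]) cube([42, 46, 555]);
translate([476, 111, 0]) mirror([1, 0, 0]) rotate([0, atan2(180, 525), 0]) cube([42, 46, 555]);
translate([0, 629, 0]) rotate([0, atan2(180, 525), 0]) cube([42, 46, 555]);
translate([476, 629, 0]) mirror([1, 0, 0]) rotate([0, atan2(180, 525), 0]) cube([42, 46, 555]);


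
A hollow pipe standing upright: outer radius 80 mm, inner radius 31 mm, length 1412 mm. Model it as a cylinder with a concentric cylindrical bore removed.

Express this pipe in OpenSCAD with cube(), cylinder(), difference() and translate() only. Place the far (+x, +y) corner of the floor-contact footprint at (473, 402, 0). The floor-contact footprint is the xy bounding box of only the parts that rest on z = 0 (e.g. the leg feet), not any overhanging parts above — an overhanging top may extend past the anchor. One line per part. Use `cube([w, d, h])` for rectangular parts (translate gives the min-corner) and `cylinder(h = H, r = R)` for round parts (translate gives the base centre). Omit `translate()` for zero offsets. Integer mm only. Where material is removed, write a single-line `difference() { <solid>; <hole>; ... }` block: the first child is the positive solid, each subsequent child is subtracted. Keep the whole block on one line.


difference() { translate([393, 322, 0]) cylinder(h = 1412, r = 80); translate([393, 322, 0]) cylinder(h = 1412, r = 31); }


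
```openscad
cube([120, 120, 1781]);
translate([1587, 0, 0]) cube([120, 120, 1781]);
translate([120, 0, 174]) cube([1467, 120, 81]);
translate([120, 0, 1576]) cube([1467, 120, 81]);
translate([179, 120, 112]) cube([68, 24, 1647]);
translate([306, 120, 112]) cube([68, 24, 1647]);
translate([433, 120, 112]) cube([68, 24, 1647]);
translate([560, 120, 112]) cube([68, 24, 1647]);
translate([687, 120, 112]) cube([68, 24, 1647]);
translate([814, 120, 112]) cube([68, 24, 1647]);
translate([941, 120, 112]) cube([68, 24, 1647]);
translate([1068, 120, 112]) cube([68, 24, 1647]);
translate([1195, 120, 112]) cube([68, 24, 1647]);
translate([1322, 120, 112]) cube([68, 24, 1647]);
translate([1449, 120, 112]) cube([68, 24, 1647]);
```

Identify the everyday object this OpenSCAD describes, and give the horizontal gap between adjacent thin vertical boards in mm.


A fence section. The picket gap is 59 mm.

Two posts, two rails, 11 pickets — a fence section. Span 1467 mm holds 11 pickets of 68 mm with 12 equal gaps: ⌊(1467 − 11·68) / 12⌋ = 59 mm.


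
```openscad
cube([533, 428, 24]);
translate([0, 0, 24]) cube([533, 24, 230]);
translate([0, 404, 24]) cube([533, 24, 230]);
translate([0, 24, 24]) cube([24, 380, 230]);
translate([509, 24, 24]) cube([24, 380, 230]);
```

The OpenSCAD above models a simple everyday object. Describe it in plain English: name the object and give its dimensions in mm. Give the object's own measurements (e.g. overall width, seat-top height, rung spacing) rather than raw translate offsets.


An open-topped rectangular box: outside dimensions 533×428×254 mm, with a uniform wall and base thickness of 24 mm. The base is a full 533×428 slab on the floor; four walls sit on top of the base. The front and back walls (the −y and +y sides) span the full width; the two side walls fit between them.


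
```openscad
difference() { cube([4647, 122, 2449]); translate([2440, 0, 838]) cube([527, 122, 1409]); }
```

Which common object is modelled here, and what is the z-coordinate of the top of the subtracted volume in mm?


A wall with a window opening. The window head height is 2247 mm.

A wall with a rectangular opening subtracted — a window. Sill at z = 838, opening 1409 mm tall, so the head is at 838 + 1409 = 2247 mm.


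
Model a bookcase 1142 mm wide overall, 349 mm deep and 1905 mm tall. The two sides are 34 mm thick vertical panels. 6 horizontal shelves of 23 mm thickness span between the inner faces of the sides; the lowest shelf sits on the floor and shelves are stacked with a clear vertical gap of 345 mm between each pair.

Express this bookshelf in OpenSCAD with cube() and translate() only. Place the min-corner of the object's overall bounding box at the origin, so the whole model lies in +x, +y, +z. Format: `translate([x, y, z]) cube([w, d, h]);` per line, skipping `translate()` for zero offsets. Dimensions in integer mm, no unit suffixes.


cube([34, 349, 1905]);
translate([1108, 0, 0]) cube([34, 349, 1905]);
translate([34, 0, 0]) cube([1074, 349, 23]);
translate([34, 0, 368]) cube([1074, 349, 23]);
translate([34, 0, 736]) cube([1074, 349, 23]);
translate([34, 0, 1104]) cube([1074, 349, 23]);
translate([34, 0, 1472]) cube([1074, 349, 23]);
translate([34, 0, 1840]) cube([1074, 349, 23]);


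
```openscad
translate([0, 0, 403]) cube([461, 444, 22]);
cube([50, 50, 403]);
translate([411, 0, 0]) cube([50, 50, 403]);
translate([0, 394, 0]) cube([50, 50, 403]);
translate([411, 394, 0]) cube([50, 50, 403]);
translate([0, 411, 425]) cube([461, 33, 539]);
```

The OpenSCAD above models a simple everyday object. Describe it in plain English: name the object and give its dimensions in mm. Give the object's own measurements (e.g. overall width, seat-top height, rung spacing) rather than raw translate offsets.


A chair. The seat is a 461×444×22 mm slab with its top at z = 425 mm, on four 50×50 mm corner legs (flush with the seat edges, standing on z = 0). A flat backrest 33 mm thick, 539 mm tall, spans the full seat width and rises from the seat top along its +y edge, rear face flush with the rear of the seat.


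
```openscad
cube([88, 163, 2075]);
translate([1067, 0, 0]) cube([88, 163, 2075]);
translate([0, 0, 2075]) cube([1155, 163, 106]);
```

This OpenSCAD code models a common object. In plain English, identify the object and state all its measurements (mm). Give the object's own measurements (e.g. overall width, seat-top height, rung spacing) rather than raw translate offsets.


A door frame. The clear opening is 979 mm wide and 2075 mm high. Two 88 mm wide jambs, 163 mm deep, stand either side of the opening from the floor to the top of the opening. A 106 mm thick head sits across the top of both jambs, spanning the full outside width of the frame.


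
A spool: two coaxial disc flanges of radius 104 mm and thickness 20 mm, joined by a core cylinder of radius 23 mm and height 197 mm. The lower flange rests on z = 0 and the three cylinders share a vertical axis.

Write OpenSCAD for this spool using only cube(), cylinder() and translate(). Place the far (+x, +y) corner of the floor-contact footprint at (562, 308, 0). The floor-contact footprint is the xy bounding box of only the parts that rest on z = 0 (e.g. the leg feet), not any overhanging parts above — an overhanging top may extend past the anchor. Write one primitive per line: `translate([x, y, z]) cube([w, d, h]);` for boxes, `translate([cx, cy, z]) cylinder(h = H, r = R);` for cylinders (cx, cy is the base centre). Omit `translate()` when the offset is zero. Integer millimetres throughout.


translate([458, 204, 0]) cylinder(h = 20, r = 104);
translate([458, 204, 20]) cylinder(h = 197, r = 23);
translate([458, 204, 217]) cylinder(h = 20, r = 104);


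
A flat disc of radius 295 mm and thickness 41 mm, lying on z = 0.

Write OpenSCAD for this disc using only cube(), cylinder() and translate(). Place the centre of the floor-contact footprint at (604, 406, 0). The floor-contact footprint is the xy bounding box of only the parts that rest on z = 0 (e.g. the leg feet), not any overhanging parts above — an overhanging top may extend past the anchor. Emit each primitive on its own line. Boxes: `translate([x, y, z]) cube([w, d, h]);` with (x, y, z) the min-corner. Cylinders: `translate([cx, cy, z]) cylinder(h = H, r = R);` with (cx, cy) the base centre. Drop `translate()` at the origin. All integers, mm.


translate([604, 406, 0]) cylinder(h = 41, r = 295);


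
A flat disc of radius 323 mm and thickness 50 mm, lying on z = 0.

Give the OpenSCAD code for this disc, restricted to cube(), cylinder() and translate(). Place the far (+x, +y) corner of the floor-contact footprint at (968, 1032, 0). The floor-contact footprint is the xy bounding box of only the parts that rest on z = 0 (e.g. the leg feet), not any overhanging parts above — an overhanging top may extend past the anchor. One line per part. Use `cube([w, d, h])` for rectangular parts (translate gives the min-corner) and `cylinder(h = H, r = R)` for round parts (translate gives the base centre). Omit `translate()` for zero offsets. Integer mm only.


translate([645, 709, 0]) cylinder(h = 50, r = 323);


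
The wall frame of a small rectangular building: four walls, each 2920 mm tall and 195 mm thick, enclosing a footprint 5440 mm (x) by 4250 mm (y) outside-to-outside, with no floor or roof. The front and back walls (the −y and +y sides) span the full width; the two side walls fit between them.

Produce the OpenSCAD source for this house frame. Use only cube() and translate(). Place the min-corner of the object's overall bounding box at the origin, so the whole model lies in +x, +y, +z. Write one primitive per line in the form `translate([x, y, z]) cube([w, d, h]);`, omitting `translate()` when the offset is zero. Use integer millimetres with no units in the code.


cube([5440, 195, 2920]);
translate([0, 4055, 0]) cube([5440, 195, 2920]);
translate([0, 195, 0]) cube([195, 3860, 2920]);
translate([5245, 195, 0]) cube([195, 3860, 2920]);


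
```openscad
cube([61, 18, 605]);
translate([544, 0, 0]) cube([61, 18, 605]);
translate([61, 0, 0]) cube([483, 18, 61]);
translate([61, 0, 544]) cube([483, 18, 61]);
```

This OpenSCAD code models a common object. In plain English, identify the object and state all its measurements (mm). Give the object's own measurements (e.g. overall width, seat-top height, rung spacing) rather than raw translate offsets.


A rectangular picture frame lying in the x–z plane (depth along y). The opening is 483 mm wide (x) by 483 mm tall (z), surrounded by a border 61 mm wide on all four sides. The frame is 18 mm deep and is made of two full-height vertical stiles with two horizontal rails fitted between them.


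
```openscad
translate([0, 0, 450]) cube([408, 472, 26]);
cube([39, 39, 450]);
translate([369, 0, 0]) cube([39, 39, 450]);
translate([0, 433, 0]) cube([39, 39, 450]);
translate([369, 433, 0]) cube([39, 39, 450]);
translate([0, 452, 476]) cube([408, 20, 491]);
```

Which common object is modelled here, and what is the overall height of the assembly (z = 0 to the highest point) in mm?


A chair. The overall height is 967 mm.

A slab on four corner posts with a tall panel at the back — a chair. The seat slab sits at z = 450 with thickness 26, and the 491 mm backrest starts at the seat top, so the overall height is 450 + 26 + 491 = 967 mm.


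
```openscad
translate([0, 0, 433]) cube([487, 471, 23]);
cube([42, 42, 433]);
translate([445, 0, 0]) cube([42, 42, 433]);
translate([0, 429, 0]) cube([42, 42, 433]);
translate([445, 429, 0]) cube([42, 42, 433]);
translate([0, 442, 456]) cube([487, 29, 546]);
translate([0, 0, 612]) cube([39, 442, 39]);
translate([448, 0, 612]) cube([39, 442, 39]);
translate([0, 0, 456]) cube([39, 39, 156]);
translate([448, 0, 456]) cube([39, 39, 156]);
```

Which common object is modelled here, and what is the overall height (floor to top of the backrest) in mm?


A chair. The overall height is 1002 mm.

A slab on four corner posts with a tall panel at the back — a chair. The seat slab sits at z = 433 with thickness 23, and the 546 mm backrest starts at the seat top, so the overall height is 433 + 23 + 546 = 1002 mm.


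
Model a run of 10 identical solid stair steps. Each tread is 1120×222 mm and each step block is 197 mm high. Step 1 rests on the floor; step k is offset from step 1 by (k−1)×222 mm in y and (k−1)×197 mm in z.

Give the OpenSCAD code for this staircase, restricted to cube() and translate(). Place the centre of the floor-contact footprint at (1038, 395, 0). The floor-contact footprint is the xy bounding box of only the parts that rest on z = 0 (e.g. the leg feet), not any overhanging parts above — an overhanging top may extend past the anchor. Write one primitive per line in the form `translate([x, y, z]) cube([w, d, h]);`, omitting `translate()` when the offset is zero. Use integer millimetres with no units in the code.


translate([478, 284, 0]) cube([1120, 222, 197]);
translate([478, 506, 197]) cube([1120, 222, 197]);
translate([478, 728, 394]) cube([1120, 222, 197]);
translate([478, 950, 591]) cube([1120, 222, 197]);
translate([478, 1172, 788]) cube([1120, 222, 197]);
translate([478, 1394, 985]) cube([1120, 222, 197]);
translate([478, 1616, 1182]) cube([1120, 222, 197]);
translate([478, 1838, 1379]) cube([1120, 222, 197]);
translate([478, 2060, 1576]) cube([1120, 222, 197]);
translate([478, 2282, 1773]) cube([1120, 222, 197]);


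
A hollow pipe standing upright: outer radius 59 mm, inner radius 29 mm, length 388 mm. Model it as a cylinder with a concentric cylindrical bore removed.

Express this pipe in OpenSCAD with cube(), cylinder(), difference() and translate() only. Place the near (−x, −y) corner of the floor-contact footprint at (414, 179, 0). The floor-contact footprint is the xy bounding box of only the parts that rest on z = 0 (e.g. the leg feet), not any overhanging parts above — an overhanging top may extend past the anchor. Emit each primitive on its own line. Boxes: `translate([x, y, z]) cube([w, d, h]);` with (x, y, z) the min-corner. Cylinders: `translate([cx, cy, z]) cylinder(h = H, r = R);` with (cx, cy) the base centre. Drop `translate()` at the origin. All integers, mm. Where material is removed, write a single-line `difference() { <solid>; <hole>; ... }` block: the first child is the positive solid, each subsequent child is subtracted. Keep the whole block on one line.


difference() { translate([473, 238, 0]) cylinder(h = 388, r = 59); translate([473, 238, 0]) cylinder(h = 388, r = 29); }


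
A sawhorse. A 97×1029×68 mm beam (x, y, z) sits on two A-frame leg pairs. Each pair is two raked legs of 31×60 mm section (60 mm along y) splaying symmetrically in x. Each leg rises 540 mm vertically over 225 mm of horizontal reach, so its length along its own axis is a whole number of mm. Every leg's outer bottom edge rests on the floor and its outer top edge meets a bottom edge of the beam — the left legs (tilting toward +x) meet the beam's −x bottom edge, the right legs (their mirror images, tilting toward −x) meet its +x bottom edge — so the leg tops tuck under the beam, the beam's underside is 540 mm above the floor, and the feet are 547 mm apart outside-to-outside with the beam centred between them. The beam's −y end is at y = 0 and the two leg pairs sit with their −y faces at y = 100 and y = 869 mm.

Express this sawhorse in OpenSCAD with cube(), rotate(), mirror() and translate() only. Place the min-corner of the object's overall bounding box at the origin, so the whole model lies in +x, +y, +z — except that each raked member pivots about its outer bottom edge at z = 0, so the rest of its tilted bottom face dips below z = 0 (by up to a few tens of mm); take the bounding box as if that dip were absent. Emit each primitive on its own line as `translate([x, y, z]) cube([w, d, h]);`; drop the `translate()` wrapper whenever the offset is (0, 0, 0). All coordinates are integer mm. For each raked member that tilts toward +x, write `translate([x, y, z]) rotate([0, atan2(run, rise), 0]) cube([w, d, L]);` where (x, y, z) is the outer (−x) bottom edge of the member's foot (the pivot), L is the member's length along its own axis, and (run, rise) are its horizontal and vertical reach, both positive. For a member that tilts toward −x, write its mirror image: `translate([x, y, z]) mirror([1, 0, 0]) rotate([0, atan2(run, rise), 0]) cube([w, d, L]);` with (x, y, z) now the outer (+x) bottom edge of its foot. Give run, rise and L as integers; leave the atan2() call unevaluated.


translate([225, 0, 540]) cube([97, 1029, 68]);
translate([0, 100, 0]) rotate([0, atan2(225, 540), 0]) cube([31, 60, 585]);
translate([547, 100, 0]) mirror([1, 0, 0]) rotate([0, atan2(225, 540), 0]) cube([31, 60, 585]);
translate([0, 869, 0]) rotate([0, atan2(225, 540), 0]) cube([31, 60, 585]);
translate([547, 869, 0]) mirror([1, 0, 0]) rotate([0, atan2(225, 540), 0]) cube([31, 60, 585]);


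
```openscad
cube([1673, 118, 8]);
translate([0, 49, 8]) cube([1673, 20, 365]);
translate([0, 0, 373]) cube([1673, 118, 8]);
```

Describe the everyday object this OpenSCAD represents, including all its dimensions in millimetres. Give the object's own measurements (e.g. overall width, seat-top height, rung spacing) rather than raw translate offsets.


An I-beam lying along x, 1673 mm long. Overall section height 381 mm. Two flanges 118 mm wide (y) and 8 mm thick, one on the floor and one at the top; a web 20 mm thick runs between them, centred on the flange width.


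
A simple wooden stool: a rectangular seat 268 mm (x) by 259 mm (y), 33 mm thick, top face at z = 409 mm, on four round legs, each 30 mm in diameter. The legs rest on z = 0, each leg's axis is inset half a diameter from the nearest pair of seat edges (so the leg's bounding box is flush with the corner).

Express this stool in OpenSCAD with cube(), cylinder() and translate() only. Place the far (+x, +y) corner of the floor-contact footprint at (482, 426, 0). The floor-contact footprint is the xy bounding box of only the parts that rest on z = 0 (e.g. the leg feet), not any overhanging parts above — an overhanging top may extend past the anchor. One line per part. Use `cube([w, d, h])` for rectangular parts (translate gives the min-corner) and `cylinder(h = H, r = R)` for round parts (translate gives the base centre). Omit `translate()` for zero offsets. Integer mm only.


translate([214, 167, 376]) cube([268, 259, 33]);
translate([229, 182, 0]) cylinder(h = 376, r = 15);
translate([467, 182, 0]) cylinder(h = 376, r = 15);
translate([229, 411, 0]) cylinder(h = 376, r = 15);
translate([467, 411, 0]) cylinder(h = 376, r = 15);


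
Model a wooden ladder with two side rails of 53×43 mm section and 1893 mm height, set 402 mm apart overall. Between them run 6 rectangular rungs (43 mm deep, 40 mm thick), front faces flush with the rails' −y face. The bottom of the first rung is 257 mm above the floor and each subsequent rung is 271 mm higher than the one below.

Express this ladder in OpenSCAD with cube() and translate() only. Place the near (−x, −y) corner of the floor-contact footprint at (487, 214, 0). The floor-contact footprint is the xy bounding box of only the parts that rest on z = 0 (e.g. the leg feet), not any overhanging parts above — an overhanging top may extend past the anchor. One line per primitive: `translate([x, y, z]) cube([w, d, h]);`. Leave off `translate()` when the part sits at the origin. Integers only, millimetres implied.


translate([487, 214, 0]) cube([53, 43, 1893]);
translate([836, 214, 0]) cube([53, 43, 1893]);
translate([540, 214, 257]) cube([296, 43, 40]);
translate([540, 214, 528]) cube([296, 43, 40]);
translate([540, 214, 799]) cube([296, 43, 40]);
translate([540, 214, 1070]) cube([296, 43, 40]);
translate([540, 214, 1341]) cube([296, 43, 40]);
translate([540, 214, 1612]) cube([296, 43, 40]);


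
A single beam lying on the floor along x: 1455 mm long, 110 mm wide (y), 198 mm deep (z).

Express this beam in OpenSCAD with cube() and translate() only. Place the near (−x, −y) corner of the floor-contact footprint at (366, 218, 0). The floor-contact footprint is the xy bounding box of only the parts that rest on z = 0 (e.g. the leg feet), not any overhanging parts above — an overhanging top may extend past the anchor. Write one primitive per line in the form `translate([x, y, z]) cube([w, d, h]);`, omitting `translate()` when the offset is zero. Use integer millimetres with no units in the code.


translate([366, 218, 0]) cube([1455, 110, 198]);


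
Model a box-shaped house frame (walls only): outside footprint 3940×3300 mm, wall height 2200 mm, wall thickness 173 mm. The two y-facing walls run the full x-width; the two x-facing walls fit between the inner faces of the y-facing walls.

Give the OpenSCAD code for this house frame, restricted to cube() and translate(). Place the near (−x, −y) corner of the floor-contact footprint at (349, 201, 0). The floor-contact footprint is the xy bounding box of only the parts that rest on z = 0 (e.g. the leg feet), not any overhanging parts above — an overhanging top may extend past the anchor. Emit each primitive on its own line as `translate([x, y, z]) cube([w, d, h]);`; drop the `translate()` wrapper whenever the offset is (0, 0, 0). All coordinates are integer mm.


translate([349, 201, 0]) cube([3940, 173, 2200]);
translate([349, 3328, 0]) cube([3940, 173, 2200]);
translate([349, 374, 0]) cube([173, 2954, 2200]);
translate([4116, 374, 0]) cube([173, 2954, 2200]);


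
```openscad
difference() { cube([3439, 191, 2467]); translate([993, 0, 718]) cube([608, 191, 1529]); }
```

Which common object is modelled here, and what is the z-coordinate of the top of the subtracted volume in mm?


A wall with a window opening. The window head height is 2247 mm.

A wall with a rectangular opening subtracted — a window. Sill at z = 718, opening 1529 mm tall, so the head is at 718 + 1529 = 2247 mm.


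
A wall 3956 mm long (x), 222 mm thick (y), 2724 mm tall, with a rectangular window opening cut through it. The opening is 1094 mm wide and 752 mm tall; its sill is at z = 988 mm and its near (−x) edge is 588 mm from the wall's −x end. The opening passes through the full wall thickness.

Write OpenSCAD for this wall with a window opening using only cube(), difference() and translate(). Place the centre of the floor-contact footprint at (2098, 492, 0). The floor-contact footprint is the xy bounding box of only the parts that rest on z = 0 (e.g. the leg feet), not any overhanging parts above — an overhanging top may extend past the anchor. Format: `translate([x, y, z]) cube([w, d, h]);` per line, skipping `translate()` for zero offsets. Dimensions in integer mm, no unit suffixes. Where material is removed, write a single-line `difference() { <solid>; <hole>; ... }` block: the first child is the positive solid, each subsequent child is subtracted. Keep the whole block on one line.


difference() { translate([120, 381, 0]) cube([3956, 222, 2724]); translate([708, 381, 988]) cube([1094, 222, 752]); }
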